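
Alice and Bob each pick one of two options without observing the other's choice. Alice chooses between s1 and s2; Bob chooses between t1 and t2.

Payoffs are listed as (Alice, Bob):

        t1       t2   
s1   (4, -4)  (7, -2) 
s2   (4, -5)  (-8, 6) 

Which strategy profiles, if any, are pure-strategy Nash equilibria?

(s1, t1): Bob prefers t2 (-2 > -4) — not an equilibrium.
(s1, t2): Alice gets 7 ≥ -8 from s2, and Bob gets -2 ≥ -4 from t1 — Nash equilibrium.
(s2, t1): Bob prefers t2 (6 > -5) — not an equilibrium.
(s2, t2): Alice prefers s1 (7 > -8) — not an equilibrium.

(s1, t2)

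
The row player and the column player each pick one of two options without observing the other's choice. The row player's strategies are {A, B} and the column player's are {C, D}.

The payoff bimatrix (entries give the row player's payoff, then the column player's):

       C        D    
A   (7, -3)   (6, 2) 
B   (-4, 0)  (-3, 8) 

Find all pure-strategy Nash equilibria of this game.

(A, D)

(A, C): the column player prefers D (2 > -3) — not an equilibrium.
(A, D): the row player gets 6 ≥ -3 from B, and the column player gets 2 ≥ -3 from C — Nash equilibrium.
(B, C): the row player prefers A (7 > -4); the column player prefers D (8 > 0) — not an equilibrium.
(B, D): the row player prefers A (6 > -3) — not an equilibrium.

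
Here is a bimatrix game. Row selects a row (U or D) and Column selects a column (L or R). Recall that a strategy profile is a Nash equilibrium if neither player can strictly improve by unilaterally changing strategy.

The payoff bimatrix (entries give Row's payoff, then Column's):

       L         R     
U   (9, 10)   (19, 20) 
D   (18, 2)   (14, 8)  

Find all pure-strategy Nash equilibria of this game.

(U, R)

(U, L): Row prefers D (18 > 9); Column prefers R (20 > 10) — not an equilibrium.
(U, R): Row gets 19 ≥ 14 from D, and Column gets 20 ≥ 10 from L — Nash equilibrium.
(D, L): Column prefers R (8 > 2) — not an equilibrium.
(D, R): Row prefers U (19 > 14) — not an equilibrium.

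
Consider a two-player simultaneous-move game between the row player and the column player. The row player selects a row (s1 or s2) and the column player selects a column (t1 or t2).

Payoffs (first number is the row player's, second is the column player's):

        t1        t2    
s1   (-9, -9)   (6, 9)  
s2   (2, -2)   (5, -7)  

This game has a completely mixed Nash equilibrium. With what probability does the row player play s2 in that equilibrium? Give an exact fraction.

18/23

Let x be the probability that the row player plays s1. In a completely mixed equilibrium, the column player must be indifferent between t1 and t2.
The column player's expected payoff from t1 is −9x − 2(1−x); from t2 it is 9x − 7(1−x).
Setting these equal: −7x − 2 = 16x − 7, so x = 5/23.
Therefore the row player plays s2 with probability 1 − 5/23 = 18/23.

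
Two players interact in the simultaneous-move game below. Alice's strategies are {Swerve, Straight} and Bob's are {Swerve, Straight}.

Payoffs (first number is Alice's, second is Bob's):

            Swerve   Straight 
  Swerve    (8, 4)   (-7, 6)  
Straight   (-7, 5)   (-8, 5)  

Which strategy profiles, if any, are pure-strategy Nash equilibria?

(Swerve, Straight)

(Swerve, Swerve): Bob prefers Straight (6 > 4) — not an equilibrium.
(Swerve, Straight): Alice gets -7 ≥ -8 from Straight, and Bob gets 6 ≥ 4 from Swerve — Nash equilibrium.
(Straight, Swerve): Alice prefers Swerve (8 > -7) — not an equilibrium.
(Straight, Straight): Alice prefers Swerve (-7 > -8) — not an equilibrium.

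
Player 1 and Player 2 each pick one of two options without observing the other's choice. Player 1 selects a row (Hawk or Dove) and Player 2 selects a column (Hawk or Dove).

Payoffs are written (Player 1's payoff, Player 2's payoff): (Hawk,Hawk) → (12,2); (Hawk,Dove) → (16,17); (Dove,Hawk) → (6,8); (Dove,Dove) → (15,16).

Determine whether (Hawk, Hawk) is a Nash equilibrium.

At (Hawk, Hawk), Player 1 earns 12; switching to Dove would give 6, so Player 1 has no profitable deviation.
Player 2 earns 2; switching to Dove would give 17, so Player 2 would deviate.
Since at least one player can profitably deviate, this is not a Nash equilibrium.

No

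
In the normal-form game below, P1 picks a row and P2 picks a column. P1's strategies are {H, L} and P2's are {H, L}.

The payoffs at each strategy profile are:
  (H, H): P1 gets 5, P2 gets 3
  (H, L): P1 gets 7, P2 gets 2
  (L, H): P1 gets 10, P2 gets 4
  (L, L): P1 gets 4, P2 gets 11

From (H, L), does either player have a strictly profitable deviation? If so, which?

P2

P1 at (H, L) earns 7; deviating to L yields 4 — not better.
P2 earns 2; deviating to H yields 3 — a strict improvement.
Only P2 has a strictly profitable deviation.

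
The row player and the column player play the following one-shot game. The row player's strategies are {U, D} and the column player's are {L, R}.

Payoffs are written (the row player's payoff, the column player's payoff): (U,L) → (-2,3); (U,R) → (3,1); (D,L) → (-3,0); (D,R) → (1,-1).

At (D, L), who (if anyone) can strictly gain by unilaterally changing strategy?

The row player at (D, L) earns -3; deviating to U yields -2 — a strict improvement.
The column player earns 0; deviating to R yields -1 — not better.
Only the row player has a strictly profitable deviation.

The row player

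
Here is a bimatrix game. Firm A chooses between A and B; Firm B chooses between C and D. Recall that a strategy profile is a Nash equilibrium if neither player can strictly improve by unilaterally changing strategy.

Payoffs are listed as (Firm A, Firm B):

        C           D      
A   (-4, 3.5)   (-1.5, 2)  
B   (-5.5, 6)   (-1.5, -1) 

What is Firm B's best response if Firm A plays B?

C

Against B, Firm B earns 6 from C and -1 from D.
So C is the best response.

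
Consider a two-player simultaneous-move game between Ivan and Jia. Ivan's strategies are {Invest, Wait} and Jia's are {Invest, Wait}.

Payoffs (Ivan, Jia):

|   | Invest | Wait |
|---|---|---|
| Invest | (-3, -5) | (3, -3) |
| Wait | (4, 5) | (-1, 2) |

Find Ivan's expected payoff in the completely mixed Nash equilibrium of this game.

First find q, the probability Jia plays Invest, from Ivan's indifference between Invest and Wait: −3q + 3(1−q) = 4q − (1−q), giving q = 4/11.
Since Ivan is indifferent in equilibrium, Ivan's expected payoff equals the payoff from either row against (4/11, 7/11). Using Invest: −3(4/11) + 3(7/11) = 9/11.

9/11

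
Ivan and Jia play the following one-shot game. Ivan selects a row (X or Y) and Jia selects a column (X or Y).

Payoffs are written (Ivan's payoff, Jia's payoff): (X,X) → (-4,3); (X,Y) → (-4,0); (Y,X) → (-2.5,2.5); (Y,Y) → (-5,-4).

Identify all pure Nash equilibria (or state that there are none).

(Y, X)

(X, X): Ivan prefers Y (-2.5 > -4) — not an equilibrium.
(X, Y): Jia prefers X (3 > 0) — not an equilibrium.
(Y, X): Ivan gets -2.5 ≥ -4 from X, and Jia gets 2.5 ≥ -4 from Y — Nash equilibrium.
(Y, Y): Ivan prefers X (-4 > -5); Jia prefers X (2.5 > -4) — not an equilibrium.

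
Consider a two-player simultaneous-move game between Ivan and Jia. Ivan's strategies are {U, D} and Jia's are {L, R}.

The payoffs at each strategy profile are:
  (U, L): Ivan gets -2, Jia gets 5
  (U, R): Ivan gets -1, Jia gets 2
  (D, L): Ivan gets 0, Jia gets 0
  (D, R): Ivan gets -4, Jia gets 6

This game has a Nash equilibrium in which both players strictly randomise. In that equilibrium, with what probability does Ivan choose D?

1/3

Let x be the probability that Ivan plays U. In a completely mixed equilibrium, Jia must be indifferent between L and R.
Jia's expected payoff from L is 5x; from R it is 2x + 6(1−x).
Setting these equal: 5x = −4x + 6, so x = 2/3.
Therefore Ivan plays D with probability 1 − 2/3 = 1/3.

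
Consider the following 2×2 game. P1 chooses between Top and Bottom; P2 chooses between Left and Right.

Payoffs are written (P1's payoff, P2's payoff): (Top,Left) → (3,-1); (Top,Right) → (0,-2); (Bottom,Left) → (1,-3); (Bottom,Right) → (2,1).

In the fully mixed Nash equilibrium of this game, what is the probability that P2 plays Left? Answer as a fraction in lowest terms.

1/2

Let y be the probability that P2 plays Left. In a completely mixed equilibrium, P1 must be indifferent between Top and Bottom.
P1's expected payoff from Top is 3y; from Bottom it is y + 2(1−y).
Setting these equal: 3y = −y + 2, so y = 1/2.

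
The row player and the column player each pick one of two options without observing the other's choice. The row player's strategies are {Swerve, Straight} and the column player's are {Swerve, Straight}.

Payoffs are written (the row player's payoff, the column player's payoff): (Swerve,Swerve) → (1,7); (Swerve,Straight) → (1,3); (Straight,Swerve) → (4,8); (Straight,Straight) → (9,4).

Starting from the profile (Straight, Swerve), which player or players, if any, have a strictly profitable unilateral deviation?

Neither

The row player at (Straight, Swerve) earns 4; deviating to Swerve yields 1 — not better.
The column player earns 8; deviating to Straight yields 4 — not better.
Neither player can strictly improve; the profile is a Nash equilibrium.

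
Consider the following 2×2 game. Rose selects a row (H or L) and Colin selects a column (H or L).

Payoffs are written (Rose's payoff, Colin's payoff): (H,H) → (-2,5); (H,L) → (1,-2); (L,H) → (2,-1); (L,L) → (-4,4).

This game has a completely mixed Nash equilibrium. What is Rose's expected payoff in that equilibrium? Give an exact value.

-2/3

First find q, the probability Colin plays H, from Rose's indifference between H and L: −2q + (1−q) = 2q − 4(1−q), giving q = 5/9.
Since Rose is indifferent in equilibrium, Rose's expected payoff equals the payoff from either row against (5/9, 4/9). Using H: −2(5/9) + (4/9) = -2/3.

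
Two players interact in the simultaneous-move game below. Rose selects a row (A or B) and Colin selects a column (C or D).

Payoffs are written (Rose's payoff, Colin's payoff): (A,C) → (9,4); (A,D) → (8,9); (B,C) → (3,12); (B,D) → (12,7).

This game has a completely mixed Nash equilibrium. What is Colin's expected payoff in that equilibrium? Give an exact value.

First find p, the probability Rose plays A, from Colin's indifference between C and D: 4p + 12(1−p) = 9p + 7(1−p), giving p = 1/2.
Since Colin is indifferent in equilibrium, Colin's expected payoff equals the payoff from either column against (1/2, 1/2). Using C: 4(1/2) + 12(1/2) = 8.

8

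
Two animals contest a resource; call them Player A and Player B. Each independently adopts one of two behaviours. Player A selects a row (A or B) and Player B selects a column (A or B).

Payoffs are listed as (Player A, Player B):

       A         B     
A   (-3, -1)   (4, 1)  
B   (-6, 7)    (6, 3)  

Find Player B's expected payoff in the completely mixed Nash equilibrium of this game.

5/3

First find p, the probability Player A plays A, from Player B's indifference between A and B: −p + 7(1−p) = p + 3(1−p), giving p = 2/3.
Since Player B is indifferent in equilibrium, Player B's expected payoff equals the payoff from either column against (2/3, 1/3). Using A: −(2/3) + 7(1/3) = 5/3.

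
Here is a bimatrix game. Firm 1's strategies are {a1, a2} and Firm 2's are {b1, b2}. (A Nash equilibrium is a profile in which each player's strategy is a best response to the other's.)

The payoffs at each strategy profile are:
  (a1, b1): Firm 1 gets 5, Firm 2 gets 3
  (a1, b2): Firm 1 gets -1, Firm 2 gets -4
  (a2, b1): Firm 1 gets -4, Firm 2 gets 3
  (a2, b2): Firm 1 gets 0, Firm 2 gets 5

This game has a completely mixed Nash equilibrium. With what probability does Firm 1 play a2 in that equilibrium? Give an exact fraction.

7/9

Let r be the probability that Firm 1 plays a1. In a completely mixed equilibrium, Firm 2 must be indifferent between b1 and b2.
Firm 2's expected payoff from b1 is 3r + 3(1−r); from b2 it is −4r + 5(1−r).
Setting these equal: 3 = −9r + 5, so r = 2/9.
Therefore Firm 1 plays a2 with probability 1 − 2/9 = 7/9.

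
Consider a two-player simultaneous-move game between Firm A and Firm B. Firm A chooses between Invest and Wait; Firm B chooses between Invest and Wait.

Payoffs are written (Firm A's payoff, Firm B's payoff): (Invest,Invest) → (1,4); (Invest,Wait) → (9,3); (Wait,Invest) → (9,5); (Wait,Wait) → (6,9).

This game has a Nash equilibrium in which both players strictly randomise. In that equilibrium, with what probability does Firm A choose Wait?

1/5

Let r be the probability that Firm A plays Invest. In a completely mixed equilibrium, Firm B must be indifferent between Invest and Wait.
Firm B's expected payoff from Invest is 4r + 5(1−r); from Wait it is 3r + 9(1−r).
Setting these equal: −r + 5 = −6r + 9, so r = 4/5.
Therefore Firm A plays Wait with probability 1 − 4/5 = 1/5.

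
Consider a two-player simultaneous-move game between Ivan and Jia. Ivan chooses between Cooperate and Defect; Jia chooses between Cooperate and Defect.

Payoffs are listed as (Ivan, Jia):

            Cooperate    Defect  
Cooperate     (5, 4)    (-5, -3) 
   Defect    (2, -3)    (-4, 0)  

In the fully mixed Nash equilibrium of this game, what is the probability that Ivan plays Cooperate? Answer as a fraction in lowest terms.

3/10

Let x be the probability that Ivan plays Cooperate. In a completely mixed equilibrium, Jia must be indifferent between Cooperate and Defect.
Jia's expected payoff from Cooperate is 4x − 3(1−x); from Defect it is −3x.
Setting these equal: 7x − 3 = −3x, so x = 3/10.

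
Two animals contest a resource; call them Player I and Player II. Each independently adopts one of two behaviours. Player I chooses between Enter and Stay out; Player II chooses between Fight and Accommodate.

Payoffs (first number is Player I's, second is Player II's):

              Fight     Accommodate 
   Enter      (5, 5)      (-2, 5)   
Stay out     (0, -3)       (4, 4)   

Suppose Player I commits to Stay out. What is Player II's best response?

Against Stay out, Player II earns -3 from Fight and 4 from Accommodate.
So Accommodate is the best response.

Accommodate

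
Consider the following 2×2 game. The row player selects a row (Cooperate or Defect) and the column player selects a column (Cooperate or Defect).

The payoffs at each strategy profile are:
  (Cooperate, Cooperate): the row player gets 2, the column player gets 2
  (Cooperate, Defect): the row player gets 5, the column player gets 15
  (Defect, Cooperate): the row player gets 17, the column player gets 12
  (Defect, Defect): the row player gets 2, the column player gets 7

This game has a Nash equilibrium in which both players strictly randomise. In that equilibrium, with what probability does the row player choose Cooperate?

Let x be the probability that the row player plays Cooperate. In a completely mixed equilibrium, the column player must be indifferent between Cooperate and Defect.
The column player's expected payoff from Cooperate is 2x + 12(1−x); from Defect it is 15x + 7(1−x).
Setting these equal: −10x + 12 = 8x + 7, so x = 5/18.

5/18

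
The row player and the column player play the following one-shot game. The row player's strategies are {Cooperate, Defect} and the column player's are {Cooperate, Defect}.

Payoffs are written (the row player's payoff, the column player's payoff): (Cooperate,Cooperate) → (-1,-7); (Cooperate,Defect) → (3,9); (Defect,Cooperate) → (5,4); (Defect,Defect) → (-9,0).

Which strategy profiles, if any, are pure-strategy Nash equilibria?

(Cooperate, Defect) and (Defect, Cooperate)

(Cooperate, Cooperate): the row player prefers Defect (5 > -1); the column player prefers Defect (9 > -7) — not an equilibrium.
(Cooperate, Defect): the row player gets 3 ≥ -9 from Defect, and the column player gets 9 ≥ -7 from Cooperate — Nash equilibrium.
(Defect, Cooperate): the row player gets 5 ≥ -1 from Cooperate, and the column player gets 4 ≥ 0 from Defect — Nash equilibrium.
(Defect, Defect): the row player prefers Cooperate (3 > -9); the column player prefers Cooperate (4 > 0) — not an equilibrium.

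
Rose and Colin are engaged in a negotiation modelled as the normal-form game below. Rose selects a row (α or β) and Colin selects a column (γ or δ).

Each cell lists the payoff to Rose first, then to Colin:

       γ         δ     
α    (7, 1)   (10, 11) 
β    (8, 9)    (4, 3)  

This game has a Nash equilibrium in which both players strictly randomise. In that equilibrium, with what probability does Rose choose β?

5/8

Let x be the probability that Rose plays α. In a completely mixed equilibrium, Colin must be indifferent between γ and δ.
Colin's expected payoff from γ is x + 9(1−x); from δ it is 11x + 3(1−x).
Setting these equal: −8x + 9 = 8x + 3, so x = 3/8.
Therefore Rose plays β with probability 1 − 3/8 = 5/8.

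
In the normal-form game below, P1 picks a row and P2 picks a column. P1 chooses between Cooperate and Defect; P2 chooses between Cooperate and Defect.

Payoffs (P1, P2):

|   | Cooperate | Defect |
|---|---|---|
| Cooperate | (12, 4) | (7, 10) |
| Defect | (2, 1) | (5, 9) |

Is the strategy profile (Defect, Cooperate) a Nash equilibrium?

No

At (Defect, Cooperate), P1 earns 2; switching to Cooperate would give 12, so P1 would deviate.
P2 earns 1; switching to Defect would give 9, so P2 would deviate.
Since at least one player can profitably deviate, this is not a Nash equilibrium.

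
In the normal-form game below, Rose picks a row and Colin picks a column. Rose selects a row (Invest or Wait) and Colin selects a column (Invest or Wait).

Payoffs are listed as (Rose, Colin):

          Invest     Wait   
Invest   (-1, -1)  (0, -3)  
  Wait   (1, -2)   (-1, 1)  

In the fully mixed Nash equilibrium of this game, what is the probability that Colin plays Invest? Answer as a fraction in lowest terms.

1/3

Let y be the probability that Colin plays Invest. In a completely mixed equilibrium, Rose must be indifferent between Invest and Wait.
Rose's expected payoff from Invest is −y; from Wait it is y − (1−y).
Setting these equal: −y = 2y − 1, so y = 1/3.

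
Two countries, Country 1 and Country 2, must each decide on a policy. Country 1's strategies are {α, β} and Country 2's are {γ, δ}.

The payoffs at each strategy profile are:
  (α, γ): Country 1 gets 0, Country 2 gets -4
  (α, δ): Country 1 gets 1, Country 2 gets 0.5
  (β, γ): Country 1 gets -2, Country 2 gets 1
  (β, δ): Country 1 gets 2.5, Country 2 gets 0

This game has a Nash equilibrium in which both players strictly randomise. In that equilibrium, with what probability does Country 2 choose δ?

Let q be the probability that Country 2 plays γ. In a completely mixed equilibrium, Country 1 must be indifferent between α and β.
Country 1's expected payoff from α is (1−q); from β it is −2q + 2.5(1−q).
Setting these equal: −q + 1 = −4.5q + 2.5, so q = 3/7.
Therefore Country 2 plays δ with probability 1 − 3/7 = 4/7.

4/7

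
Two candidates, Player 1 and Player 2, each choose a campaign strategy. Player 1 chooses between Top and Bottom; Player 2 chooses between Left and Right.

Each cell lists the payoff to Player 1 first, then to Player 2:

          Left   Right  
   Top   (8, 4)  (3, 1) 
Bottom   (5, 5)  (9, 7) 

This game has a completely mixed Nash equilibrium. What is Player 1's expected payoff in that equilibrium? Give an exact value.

First find q, the probability Player 2 plays Left, from Player 1's indifference between Top and Bottom: 8q + 3(1−q) = 5q + 9(1−q), giving q = 2/3.
Since Player 1 is indifferent in equilibrium, Player 1's expected payoff equals the payoff from either row against (2/3, 1/3). Using Top: 8(2/3) + 3(1/3) = 19/3.

19/3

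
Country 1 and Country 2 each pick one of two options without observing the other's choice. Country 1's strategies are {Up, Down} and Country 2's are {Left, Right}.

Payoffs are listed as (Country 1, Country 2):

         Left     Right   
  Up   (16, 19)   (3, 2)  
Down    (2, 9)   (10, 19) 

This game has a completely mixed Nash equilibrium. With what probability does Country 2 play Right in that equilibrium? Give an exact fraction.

2/3

Let y be the probability that Country 2 plays Left. In a completely mixed equilibrium, Country 1 must be indifferent between Up and Down.
Country 1's expected payoff from Up is 16y + 3(1−y); from Down it is 2y + 10(1−y).
Setting these equal: 13y + 3 = −8y + 10, so y = 1/3.
Therefore Country 2 plays Right with probability 1 − 1/3 = 2/3.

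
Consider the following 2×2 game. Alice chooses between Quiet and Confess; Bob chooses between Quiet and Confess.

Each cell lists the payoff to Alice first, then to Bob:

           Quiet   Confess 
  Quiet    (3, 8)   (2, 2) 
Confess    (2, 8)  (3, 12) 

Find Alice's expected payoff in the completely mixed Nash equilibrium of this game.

First find q, the probability Bob plays Quiet, from Alice's indifference between Quiet and Confess: 3q + 2(1−q) = 2q + 3(1−q), giving q = 1/2.
Since Alice is indifferent in equilibrium, Alice's expected payoff equals the payoff from either row against (1/2, 1/2). Using Quiet: 3(1/2) + 2(1/2) = 5/2.

5/2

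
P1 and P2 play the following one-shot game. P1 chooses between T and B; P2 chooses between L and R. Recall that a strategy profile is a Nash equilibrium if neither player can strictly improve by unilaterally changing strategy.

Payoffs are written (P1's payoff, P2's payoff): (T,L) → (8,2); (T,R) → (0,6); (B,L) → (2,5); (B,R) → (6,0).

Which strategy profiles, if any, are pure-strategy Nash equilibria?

none

(T, L): P2 prefers R (6 > 2) — not an equilibrium.
(T, R): P1 prefers B (6 > 0) — not an equilibrium.
(B, L): P1 prefers T (8 > 2) — not an equilibrium.
(B, R): P2 prefers L (5 > 0) — not an equilibrium.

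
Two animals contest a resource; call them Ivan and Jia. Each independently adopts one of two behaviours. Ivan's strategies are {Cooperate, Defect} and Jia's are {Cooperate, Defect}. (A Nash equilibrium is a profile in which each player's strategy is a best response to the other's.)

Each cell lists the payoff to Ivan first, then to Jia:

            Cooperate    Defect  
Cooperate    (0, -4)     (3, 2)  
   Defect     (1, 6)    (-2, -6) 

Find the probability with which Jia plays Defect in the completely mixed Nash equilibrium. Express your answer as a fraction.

1/6

Let q be the probability that Jia plays Cooperate. In a completely mixed equilibrium, Ivan must be indifferent between Cooperate and Defect.
Ivan's expected payoff from Cooperate is 3(1−q); from Defect it is q − 2(1−q).
Setting these equal: −3q + 3 = 3q − 2, so q = 5/6.
Therefore Jia plays Defect with probability 1 − 5/6 = 1/6.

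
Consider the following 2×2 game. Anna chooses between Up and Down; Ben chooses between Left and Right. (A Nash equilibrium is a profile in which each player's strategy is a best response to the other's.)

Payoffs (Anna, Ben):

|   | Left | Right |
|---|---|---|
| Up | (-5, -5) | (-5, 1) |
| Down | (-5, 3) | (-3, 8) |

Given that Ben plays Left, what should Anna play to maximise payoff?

Against Left, Anna earns -5 from Up and -5 from Down.
So either strategy is a best response.

either — both Up and Down are best responses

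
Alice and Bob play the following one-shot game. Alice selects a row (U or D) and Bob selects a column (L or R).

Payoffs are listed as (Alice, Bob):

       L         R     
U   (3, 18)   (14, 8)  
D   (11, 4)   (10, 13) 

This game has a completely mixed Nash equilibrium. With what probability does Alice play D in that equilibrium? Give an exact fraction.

Let x be the probability that Alice plays U. In a completely mixed equilibrium, Bob must be indifferent between L and R.
Bob's expected payoff from L is 18x + 4(1−x); from R it is 8x + 13(1−x).
Setting these equal: 14x + 4 = −5x + 13, so x = 9/19.
Therefore Alice plays D with probability 1 − 9/19 = 10/19.

10/19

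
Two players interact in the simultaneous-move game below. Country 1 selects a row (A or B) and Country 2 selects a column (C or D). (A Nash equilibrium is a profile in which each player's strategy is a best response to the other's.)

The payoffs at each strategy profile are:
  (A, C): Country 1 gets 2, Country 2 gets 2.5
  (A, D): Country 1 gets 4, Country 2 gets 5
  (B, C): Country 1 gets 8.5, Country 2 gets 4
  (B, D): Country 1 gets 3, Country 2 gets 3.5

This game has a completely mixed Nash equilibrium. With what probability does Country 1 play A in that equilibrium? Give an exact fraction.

Let p be the probability that Country 1 plays A. In a completely mixed equilibrium, Country 2 must be indifferent between C and D.
Country 2's expected payoff from C is 2.5p + 4(1−p); from D it is 5p + 3.5(1−p).
Setting these equal: −1.5p + 4 = 1.5p + 3.5, so p = 1/6.

1/6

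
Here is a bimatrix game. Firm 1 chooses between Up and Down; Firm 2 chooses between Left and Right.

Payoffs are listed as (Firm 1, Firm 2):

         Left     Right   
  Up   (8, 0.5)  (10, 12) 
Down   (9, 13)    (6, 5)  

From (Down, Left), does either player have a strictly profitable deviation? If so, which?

Neither

Firm 1 at (Down, Left) earns 9; deviating to Up yields 8 — not better.
Firm 2 earns 13; deviating to Right yields 5 — not better.
Neither player can strictly improve; the profile is a Nash equilibrium.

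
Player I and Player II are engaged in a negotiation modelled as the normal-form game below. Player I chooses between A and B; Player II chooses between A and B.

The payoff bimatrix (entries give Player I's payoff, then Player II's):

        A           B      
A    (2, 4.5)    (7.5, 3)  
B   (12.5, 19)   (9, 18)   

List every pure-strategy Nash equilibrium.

(A, A): Player I prefers B (12.5 > 2) — not an equilibrium.
(A, B): Player I prefers B (9 > 7.5); Player II prefers A (4.5 > 3) — not an equilibrium.
(B, A): Player I gets 12.5 ≥ 2 from A, and Player II gets 19 ≥ 18 from B — Nash equilibrium.
(B, B): Player II prefers A (19 > 18) — not an equilibrium.

(B, A)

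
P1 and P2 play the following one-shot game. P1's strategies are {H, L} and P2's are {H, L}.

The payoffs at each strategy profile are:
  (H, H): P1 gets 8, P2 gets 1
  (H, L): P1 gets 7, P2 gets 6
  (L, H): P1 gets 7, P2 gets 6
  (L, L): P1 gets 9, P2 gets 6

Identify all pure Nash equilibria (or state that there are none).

(L, L)

(H, H): P2 prefers L (6 > 1) — not an equilibrium.
(H, L): P1 prefers L (9 > 7) — not an equilibrium.
(L, H): P1 prefers H (8 > 7) — not an equilibrium.
(L, L): P1 gets 9 ≥ 7 from H, and P2 gets 6 ≥ 6 from H — Nash equilibrium.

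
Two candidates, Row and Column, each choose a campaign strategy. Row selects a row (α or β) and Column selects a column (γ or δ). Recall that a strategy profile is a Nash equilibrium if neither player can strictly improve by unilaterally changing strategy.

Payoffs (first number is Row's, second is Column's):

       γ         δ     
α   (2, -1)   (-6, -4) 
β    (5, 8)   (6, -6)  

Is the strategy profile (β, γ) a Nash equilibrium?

Yes

At (β, γ), Row earns 5; switching to α would give 2, so Row has no profitable deviation.
Column earns 8; switching to δ would give -6, so Column has no profitable deviation.
Neither player can gain by a unilateral deviation, so this profile is a Nash equilibrium.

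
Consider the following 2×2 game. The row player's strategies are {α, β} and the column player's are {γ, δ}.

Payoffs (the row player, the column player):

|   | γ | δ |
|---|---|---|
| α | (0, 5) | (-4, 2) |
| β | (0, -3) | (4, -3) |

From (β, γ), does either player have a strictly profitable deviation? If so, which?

The row player at (β, γ) earns 0; deviating to α yields 0 — not better.
The column player earns -3; deviating to δ yields -3 — not better.
Neither player can strictly improve; the profile is a Nash equilibrium.

Neither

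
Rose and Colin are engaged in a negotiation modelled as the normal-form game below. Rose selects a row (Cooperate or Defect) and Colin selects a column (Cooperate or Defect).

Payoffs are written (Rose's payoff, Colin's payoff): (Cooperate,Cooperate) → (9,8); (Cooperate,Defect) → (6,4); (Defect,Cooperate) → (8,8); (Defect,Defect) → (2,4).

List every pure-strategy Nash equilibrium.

(Cooperate, Cooperate)

(Cooperate, Cooperate): Rose gets 9 ≥ 8 from Defect, and Colin gets 8 ≥ 4 from Defect — Nash equilibrium.
(Cooperate, Defect): Colin prefers Cooperate (8 > 4) — not an equilibrium.
(Defect, Cooperate): Rose prefers Cooperate (9 > 8) — not an equilibrium.
(Defect, Defect): Rose prefers Cooperate (6 > 2); Colin prefers Cooperate (8 > 4) — not an equilibrium.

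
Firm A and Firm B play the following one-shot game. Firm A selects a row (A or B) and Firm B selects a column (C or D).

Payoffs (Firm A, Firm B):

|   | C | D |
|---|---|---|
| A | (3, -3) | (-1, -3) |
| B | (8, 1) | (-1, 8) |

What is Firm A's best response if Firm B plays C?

B

Against C, Firm A earns 3 from A and 8 from B.
So B is the best response.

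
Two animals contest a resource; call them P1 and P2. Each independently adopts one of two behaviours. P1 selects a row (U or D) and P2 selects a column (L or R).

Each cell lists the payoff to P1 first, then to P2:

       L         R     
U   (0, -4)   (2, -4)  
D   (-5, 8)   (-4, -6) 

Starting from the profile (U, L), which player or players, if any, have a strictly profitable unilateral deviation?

Neither

P1 at (U, L) earns 0; deviating to D yields -5 — not better.
P2 earns -4; deviating to R yields -4 — not better.
Neither player can strictly improve; the profile is a Nash equilibrium.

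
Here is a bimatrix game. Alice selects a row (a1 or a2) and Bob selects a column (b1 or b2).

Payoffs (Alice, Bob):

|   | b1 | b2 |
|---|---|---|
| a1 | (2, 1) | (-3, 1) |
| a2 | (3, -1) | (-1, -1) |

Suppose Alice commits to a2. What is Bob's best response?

Against a2, Bob earns -1 from b1 and -1 from b2.
So either strategy is a best response.

either — both b1 and b2 are best responses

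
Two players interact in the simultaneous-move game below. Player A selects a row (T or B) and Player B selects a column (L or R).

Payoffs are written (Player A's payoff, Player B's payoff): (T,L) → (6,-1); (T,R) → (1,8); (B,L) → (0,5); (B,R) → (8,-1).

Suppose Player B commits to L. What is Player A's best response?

Against L, Player A earns 6 from T and 0 from B.
So T is the best response.

T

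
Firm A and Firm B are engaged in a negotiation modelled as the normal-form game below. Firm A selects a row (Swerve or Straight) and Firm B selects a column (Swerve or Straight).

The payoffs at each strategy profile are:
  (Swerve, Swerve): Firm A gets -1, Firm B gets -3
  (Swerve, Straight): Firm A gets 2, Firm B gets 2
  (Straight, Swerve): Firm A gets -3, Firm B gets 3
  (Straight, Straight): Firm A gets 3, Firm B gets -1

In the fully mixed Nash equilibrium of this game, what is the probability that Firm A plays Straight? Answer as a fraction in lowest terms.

5/9

Let x be the probability that Firm A plays Swerve. In a completely mixed equilibrium, Firm B must be indifferent between Swerve and Straight.
Firm B's expected payoff from Swerve is −3x + 3(1−x); from Straight it is 2x − (1−x).
Setting these equal: −6x + 3 = 3x − 1, so x = 4/9.
Therefore Firm A plays Straight with probability 1 − 4/9 = 5/9.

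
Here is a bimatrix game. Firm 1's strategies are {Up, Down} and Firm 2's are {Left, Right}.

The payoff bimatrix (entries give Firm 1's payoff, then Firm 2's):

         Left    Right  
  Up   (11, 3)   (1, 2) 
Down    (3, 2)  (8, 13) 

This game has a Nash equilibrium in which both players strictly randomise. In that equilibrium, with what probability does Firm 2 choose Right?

8/15

Let c be the probability that Firm 2 plays Left. In a completely mixed equilibrium, Firm 1 must be indifferent between Up and Down.
Firm 1's expected payoff from Up is 11c + (1−c); from Down it is 3c + 8(1−c).
Setting these equal: 10c + 1 = −5c + 8, so c = 7/15.
Therefore Firm 2 plays Right with probability 1 − 7/15 = 8/15.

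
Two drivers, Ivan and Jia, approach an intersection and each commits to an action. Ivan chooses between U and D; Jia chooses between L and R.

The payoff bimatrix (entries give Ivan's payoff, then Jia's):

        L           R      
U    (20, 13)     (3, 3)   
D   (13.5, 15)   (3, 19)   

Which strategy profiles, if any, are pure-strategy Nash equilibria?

(U, L): Ivan gets 20 ≥ 13.5 from D, and Jia gets 13 ≥ 3 from R — Nash equilibrium.
(U, R): Jia prefers L (13 > 3) — not an equilibrium.
(D, L): Ivan prefers U (20 > 13.5); Jia prefers R (19 > 15) — not an equilibrium.
(D, R): Ivan gets 3 ≥ 3 from U, and Jia gets 19 ≥ 15 from L — Nash equilibrium.

(U, L) and (D, R)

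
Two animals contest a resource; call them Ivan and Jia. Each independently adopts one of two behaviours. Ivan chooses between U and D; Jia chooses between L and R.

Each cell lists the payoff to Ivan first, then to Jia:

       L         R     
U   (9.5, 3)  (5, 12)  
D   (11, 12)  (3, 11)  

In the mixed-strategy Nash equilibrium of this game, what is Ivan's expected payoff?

First find y, the probability Jia plays L, from Ivan's indifference between U and D: 9.5y + 5(1−y) = 11y + 3(1−y), giving y = 4/7.
Since Ivan is indifferent in equilibrium, Ivan's expected payoff equals the payoff from either row against (4/7, 3/7). Using U: 9.5(4/7) + 5(3/7) = 53/7.

53/7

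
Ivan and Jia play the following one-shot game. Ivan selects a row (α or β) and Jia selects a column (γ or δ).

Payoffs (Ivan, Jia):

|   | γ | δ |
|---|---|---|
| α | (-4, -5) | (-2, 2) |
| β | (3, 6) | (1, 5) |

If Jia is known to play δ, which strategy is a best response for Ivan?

β

Against δ, Ivan earns -2 from α and 1 from β.
So β is the best response.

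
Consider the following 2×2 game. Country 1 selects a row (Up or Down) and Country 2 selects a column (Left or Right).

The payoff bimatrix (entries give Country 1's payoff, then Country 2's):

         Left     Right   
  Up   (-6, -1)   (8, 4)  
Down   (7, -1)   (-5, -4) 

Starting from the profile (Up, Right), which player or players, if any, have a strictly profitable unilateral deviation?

Country 1 at (Up, Right) earns 8; deviating to Down yields -5 — not better.
Country 2 earns 4; deviating to Left yields -1 — not better.
Neither player can strictly improve; the profile is a Nash equilibrium.

Neither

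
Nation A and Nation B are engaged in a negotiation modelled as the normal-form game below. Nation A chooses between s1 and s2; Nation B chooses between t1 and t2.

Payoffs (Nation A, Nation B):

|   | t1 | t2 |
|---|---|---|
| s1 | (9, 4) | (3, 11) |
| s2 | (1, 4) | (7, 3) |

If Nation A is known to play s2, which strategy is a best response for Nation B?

Against s2, Nation B earns 4 from t1 and 3 from t2.
So t1 is the best response.

t1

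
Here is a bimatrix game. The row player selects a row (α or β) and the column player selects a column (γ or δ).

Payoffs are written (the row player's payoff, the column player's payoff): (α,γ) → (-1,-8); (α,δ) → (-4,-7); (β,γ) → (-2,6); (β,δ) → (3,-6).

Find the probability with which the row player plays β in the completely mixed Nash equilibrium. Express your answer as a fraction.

Let p be the probability that the row player plays α. In a completely mixed equilibrium, the column player must be indifferent between γ and δ.
The column player's expected payoff from γ is −8p + 6(1−p); from δ it is −7p − 6(1−p).
Setting these equal: −14p + 6 = −p − 6, so p = 12/13.
Therefore the row player plays β with probability 1 − 12/13 = 1/13.

1/13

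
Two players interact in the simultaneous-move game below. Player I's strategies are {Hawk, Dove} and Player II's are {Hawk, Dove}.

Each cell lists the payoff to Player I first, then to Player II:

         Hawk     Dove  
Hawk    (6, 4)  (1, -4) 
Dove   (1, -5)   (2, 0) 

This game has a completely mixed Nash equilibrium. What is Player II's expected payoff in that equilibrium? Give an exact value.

-20/13

First find x, the probability Player I plays Hawk, from Player II's indifference between Hawk and Dove: 4x − 5(1−x) = −4x, giving x = 5/13.
Since Player II is indifferent in equilibrium, Player II's expected payoff equals the payoff from either column against (5/13, 8/13). Using Hawk: 4(5/13) − 5(8/13) = -20/13.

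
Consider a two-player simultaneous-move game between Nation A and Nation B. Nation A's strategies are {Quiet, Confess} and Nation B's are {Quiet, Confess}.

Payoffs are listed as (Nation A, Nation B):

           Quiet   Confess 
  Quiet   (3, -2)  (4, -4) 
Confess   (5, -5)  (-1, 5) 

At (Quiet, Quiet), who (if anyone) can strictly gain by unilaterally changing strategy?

Nation A at (Quiet, Quiet) earns 3; deviating to Confess yields 5 — a strict improvement.
Nation B earns -2; deviating to Confess yields -4 — not better.
Only Nation A has a strictly profitable deviation.

Nation A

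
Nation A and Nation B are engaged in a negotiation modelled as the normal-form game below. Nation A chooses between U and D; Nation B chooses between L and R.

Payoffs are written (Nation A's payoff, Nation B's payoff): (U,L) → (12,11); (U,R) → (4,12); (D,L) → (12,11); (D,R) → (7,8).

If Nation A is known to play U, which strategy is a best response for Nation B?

R

Against U, Nation B earns 11 from L and 12 from R.
So R is the best response.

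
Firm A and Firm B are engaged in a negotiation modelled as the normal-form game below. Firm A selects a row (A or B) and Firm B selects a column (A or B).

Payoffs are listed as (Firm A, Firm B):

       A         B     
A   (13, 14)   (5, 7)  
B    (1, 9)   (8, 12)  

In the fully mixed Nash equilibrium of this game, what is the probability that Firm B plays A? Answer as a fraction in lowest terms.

1/5

Let q be the probability that Firm B plays A. In a completely mixed equilibrium, Firm A must be indifferent between A and B.
Firm A's expected payoff from A is 13q + 5(1−q); from B it is q + 8(1−q).
Setting these equal: 8q + 5 = −7q + 8, so q = 1/5.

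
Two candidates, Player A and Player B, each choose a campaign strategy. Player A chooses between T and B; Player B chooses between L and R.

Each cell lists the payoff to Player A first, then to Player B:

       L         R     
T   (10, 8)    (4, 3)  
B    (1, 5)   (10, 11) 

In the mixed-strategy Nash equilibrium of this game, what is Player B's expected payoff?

73/11

First find x, the probability Player A plays T, from Player B's indifference between L and R: 8x + 5(1−x) = 3x + 11(1−x), giving x = 6/11.
Since Player B is indifferent in equilibrium, Player B's expected payoff equals the payoff from either column against (6/11, 5/11). Using L: 8(6/11) + 5(5/11) = 73/11.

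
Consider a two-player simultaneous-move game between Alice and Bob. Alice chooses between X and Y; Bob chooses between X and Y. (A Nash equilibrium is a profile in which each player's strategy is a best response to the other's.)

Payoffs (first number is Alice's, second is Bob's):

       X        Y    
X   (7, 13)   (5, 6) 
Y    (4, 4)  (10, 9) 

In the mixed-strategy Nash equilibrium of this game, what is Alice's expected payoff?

First find y, the probability Bob plays X, from Alice's indifference between X and Y: 7y + 5(1−y) = 4y + 10(1−y), giving y = 5/8.
Since Alice is indifferent in equilibrium, Alice's expected payoff equals the payoff from either row against (5/8, 3/8). Using X: 7(5/8) + 5(3/8) = 25/4.

25/4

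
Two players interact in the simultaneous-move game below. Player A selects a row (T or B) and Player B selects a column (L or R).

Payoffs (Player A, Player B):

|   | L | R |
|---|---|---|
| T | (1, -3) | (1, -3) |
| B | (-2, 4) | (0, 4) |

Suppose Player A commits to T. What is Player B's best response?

either — both L and R are best responses

Against T, Player B earns -3 from L and -3 from R.
So either strategy is a best response.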